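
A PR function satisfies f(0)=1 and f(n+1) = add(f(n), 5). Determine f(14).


f(0) = 1
f(1) = add(f(0), 5) = add(1, 5) = 6
f(2) = add(f(1), 5) = add(6, 5) = 11
f(3) = add(f(2), 5) = add(11, 5) = 16
f(4) = add(f(3), 5) = add(16, 5) = 21
f(5) = add(f(4), 5) = add(21, 5) = 26
f(6) = add(f(5), 5) = add(26, 5) = 31
f(7) = add(f(6), 5) = add(31, 5) = 36
f(8) = add(f(7), 5) = add(36, 5) = 41
f(9) = add(f(8), 5) = add(41, 5) = 46
f(10) = add(f(9), 5) = add(46, 5) = 51
f(11) = add(f(10), 5) = add(51, 5) = 56
f(12) = add(f(11), 5) = add(56, 5) = 61
f(13) = add(f(12), 5) = add(61, 5) = 66
f(14) = add(f(13), 5) = add(66, 5) = 71


71


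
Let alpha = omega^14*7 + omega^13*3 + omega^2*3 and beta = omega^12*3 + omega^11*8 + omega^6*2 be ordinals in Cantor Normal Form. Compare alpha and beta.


Compare term by term from highest exponent:
alpha = omega^14*7 + omega^13*3 + omega^2*3
beta = omega^12*3 + omega^11*8 + omega^6*2
Term 1: alpha has omega^14*7, beta has omega^12*3
Term 2: alpha has omega^13*3, beta has omega^11*8
Term 3: alpha has omega^2*3, beta has omega^6*2
Result: alpha > beta

alpha > beta


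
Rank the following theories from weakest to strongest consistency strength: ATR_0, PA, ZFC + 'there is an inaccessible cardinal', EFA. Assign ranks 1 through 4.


Ordering by consistency strength:
1. EFA
2. PA
3. ATR_0
4. ZFC + 'there is an inaccessible cardinal'


ATR_0=3, PA=2, ZFC + 'there is an inaccessible cardinal'=4, EFA=1


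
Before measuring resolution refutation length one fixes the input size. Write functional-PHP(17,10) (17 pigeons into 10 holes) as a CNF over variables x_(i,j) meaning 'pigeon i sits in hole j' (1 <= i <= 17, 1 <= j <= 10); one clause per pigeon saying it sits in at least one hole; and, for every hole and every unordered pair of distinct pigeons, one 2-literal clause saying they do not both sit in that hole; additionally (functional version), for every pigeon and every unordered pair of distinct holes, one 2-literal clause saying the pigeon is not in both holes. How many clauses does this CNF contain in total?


functional-PHP(17,10): 17 pigeons, 10 holes, 17*10 = 170 variables.
- pigeon clauses: one per pigeon -> 17 clauses
- hole clauses: 10 holes * C(17,2) = 10 * 136 -> 1360 clauses
- functional clauses: 17 pigeons * C(10,2) = 17 * 45 -> 765 clauses
Total clauses = 17 + 1360 + 765 = 2142

2142


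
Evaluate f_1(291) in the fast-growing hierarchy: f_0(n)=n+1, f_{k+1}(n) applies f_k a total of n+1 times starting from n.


f_1(291) = f_0^292(291)
f_0 adds 1 each time, applied 292 times.
f_1(291) = 291 + 292 = 583

583


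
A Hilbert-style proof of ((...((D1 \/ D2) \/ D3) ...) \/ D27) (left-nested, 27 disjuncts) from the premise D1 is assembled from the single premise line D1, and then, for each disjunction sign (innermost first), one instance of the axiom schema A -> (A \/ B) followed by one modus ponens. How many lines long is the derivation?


Building the left-nested 27-ary disjunction from D1:
- 1 premise line (D1)
- 27 disjuncts means 26 disjunction signs; each needs 1 axiom instance + 1 MP = 2 lines: 2 * 26 = 52
Total = 1 + 52 = 53 lines.

53


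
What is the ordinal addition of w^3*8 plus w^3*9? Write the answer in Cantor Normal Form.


Ordinal addition w^3*8 + w^3*9:
Both terms have the same exponent 3.
w^e*c + w^e*d = w^e*(c+d).
Result = w^3*(8+9) = w^3*17

w^3*17


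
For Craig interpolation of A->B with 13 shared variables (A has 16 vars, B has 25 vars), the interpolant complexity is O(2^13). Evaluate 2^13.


Shared atoms = 13
Craig interpolant size bound = 2^13
= 8192

8192


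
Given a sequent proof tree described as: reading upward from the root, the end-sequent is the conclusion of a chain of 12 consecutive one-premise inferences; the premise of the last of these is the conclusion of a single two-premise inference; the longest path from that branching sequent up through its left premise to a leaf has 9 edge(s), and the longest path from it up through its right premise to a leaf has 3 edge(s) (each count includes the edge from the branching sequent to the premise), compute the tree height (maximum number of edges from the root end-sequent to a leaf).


Longest path through the left premise: 9 edges (measured from the branching sequent)
Longest path through the right premise: 3 edges
Height of the subtree rooted at the branching sequent: max(9, 3) = 9
The branching sequent sits 12 edges above the root (the chain of one-premise inferences), so height = 9 + 12 = 21

21


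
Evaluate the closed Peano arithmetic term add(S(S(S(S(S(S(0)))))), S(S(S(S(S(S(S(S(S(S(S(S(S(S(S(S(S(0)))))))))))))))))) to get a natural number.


add(S^6(0), S^17(0)):
S^6(0) = 6
S^17(0) = 17
6 + 17 = 23

23


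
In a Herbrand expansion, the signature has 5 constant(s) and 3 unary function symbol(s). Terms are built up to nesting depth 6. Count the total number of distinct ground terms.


Herbrand terms by depth:
Depth 0: 5 constants
Depth 1: 15 new terms (running total: 20)
Depth 2: 45 new terms (running total: 65)
Depth 3: 135 new terms (running total: 200)
Depth 4: 405 new terms (running total: 605)
Depth 5: 1215 new terms (running total: 1820)
Depth 6: 3645 new terms (running total: 5465)
Total distinct ground terms = 5465

5465


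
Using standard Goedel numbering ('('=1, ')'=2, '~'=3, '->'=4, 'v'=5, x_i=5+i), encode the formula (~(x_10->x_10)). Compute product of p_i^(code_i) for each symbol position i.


Formula: (~(x_10->x_10))
Symbol codes: [1, 3, 1, 15, 4, 15, 2, 2]
Primes: [2, 3, 5, 7, 11, 13, 17, 19]
p_1^1 = 2^1 = 2
p_2^3 = 3^3 = 27
p_3^1 = 5^1 = 5
p_4^15 = 7^15 = 4747561509943
p_5^4 = 11^4 = 14641
p_6^15 = 13^15 = 51185893014090757
p_7^2 = 17^2 = 289
p_8^2 = 19^2 = 361
Product = 100221392876315098031228283244050720745530

100221392876315098031228283244050720745530


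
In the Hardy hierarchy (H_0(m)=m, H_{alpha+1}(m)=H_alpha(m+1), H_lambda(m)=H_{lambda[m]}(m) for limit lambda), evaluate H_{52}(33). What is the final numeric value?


H_52(33):
For finite ordinals k, H_k(n) = n + k (each successor step adds 1).
H_52(33) = 33 + 52 = 85

85


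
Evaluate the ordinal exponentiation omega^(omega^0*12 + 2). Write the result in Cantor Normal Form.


omega^(omega^0*12 + 2):
omega^0 = 1, so the exponent is 12 + 2 = 14 (finite ordinal addition).
Result = omega^14, already a single CNF term.

omega^14


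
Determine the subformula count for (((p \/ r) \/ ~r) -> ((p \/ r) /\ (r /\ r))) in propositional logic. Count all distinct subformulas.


Formula: (((p \/ r) \/ ~r) -> ((p \/ r) /\ (r /\ r)))
Subformulas found:
  1. r
  2. p
  3. ~r
  4. (r /\ r)
  5. (p \/ r)
  6. ((p \/ r) \/ ~r)
  7. ((p \/ r) /\ (r /\ r))
  8. (((p \/ r) \/ ~r) -> ((p \/ r) /\ (r /\ r)))
Total distinct subformulas = 8

8


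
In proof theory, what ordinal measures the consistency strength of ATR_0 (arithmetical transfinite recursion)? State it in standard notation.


The proof-theoretic ordinal of ATR_0 (arithmetical transfinite recursion) is a standard result in ordinal analysis.
This ordinal is the supremum of order types of primitive recursive well-orderings
that the theory can prove to be well-ordered.
For ATR_0 (arithmetical transfinite recursion), the proof-theoretic ordinal is Gamma_0.

Gamma_0


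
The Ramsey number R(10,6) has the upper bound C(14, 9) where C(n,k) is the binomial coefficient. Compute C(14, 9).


R(10,6) <= C(10+6-2, 10-1) = C(14, 9)
C(14, 9) = 14! / (9! * 5!)
= 2002

2002


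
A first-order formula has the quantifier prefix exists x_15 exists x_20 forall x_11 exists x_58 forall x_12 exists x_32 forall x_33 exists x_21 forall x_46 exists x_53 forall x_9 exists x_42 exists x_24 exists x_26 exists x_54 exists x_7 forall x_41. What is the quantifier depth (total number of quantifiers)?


Quantifier prefix has 17 quantifier symbols.
Quantifier depth = 17

17


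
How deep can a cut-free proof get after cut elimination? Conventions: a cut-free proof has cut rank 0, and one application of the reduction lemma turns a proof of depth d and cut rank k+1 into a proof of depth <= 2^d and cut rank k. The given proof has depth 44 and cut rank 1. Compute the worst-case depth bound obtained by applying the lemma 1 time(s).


Each rank reduction sends depth d to at most 2^d; cut rank r needs r reductions.
2_0(44) = 44
2_1(44) = 2^44 = 17592186044416
Cut-free depth bound = 17592186044416

17592186044416


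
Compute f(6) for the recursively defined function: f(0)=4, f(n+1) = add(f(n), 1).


f(0) = 4
f(1) = add(f(0), 1) = add(4, 1) = 5
f(2) = add(f(1), 1) = add(5, 1) = 6
f(3) = add(f(2), 1) = add(6, 1) = 7
f(4) = add(f(3), 1) = add(7, 1) = 8
f(5) = add(f(4), 1) = add(8, 1) = 9
f(6) = add(f(5), 1) = add(9, 1) = 10


10


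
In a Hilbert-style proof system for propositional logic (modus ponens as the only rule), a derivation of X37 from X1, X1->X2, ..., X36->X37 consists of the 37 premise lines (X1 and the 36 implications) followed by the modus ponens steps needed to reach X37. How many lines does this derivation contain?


We have 37 premise lines: X1 and 36 implications.
Each implication is detached once by MP, giving 36 MP lines.
37 premise lines + 36 MP lines = 73 total lines.

73


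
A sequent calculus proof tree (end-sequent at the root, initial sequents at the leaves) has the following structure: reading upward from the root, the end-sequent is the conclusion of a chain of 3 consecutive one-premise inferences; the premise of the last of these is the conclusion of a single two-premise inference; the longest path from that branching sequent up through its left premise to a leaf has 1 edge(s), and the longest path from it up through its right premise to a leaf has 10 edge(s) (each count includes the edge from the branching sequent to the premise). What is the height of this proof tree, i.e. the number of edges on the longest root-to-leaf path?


Longest path through the left premise: 1 edges (measured from the branching sequent)
Longest path through the right premise: 10 edges
Height of the subtree rooted at the branching sequent: max(1, 10) = 10
The branching sequent sits 3 edges above the root (the chain of one-premise inferences), so height = 10 + 3 = 13

13


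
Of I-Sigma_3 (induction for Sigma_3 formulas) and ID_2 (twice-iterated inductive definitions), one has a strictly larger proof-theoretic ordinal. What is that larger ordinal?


Proof-theoretic ordinal of I-Sigma_3 (induction for Sigma_3 formulas): omega^(omega^(omega^omega))
Proof-theoretic ordinal of ID_2 (twice-iterated inductive definitions): psi_0(epsilon_{Omega_2+1})
Comparing: omega^(omega^(omega^omega)) < psi_0(epsilon_{Omega_2+1}).
The larger ordinal is psi_0(epsilon_{Omega_2+1}) (from ID_2 (twice-iterated inductive definitions)).

psi_0(epsilon_{Omega_2+1})


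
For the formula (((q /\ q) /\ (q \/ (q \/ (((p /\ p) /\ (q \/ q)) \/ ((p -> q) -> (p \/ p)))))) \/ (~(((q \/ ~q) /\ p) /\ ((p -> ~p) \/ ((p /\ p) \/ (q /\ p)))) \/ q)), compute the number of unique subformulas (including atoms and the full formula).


Formula: (((q /\ q) /\ (q \/ (q \/ (((p /\ p) /\ (q \/ q)) \/ ((p -> q) -> (p \/ p)))))) \/ (~(((q \/ ~q) /\ p) /\ ((p -> ~p) \/ ((p /\ p) \/ (q /\ p)))) \/ q))
Subformulas found:
  1. p
  2. q
  3. ~p
  4. ~q
  5. (p \/ p)
  6. (q /\ p)
  7. (q /\ q)
  8. (p /\ p)
  9. (p -> q)
  10. (q \/ q)
  11. (q \/ ~q)
  12. (p -> ~p)
  13. ((q \/ ~q) /\ p)
  14. ((p /\ p) \/ (q /\ p))
  15. ((p /\ p) /\ (q \/ q))
  16. ((p -> q) -> (p \/ p))
  17. ((p -> ~p) \/ ((p /\ p) \/ (q /\ p)))
  18. (((p /\ p) /\ (q \/ q)) \/ ((p -> q) -> (p \/ p)))
  19. (q \/ (((p /\ p) /\ (q \/ q)) \/ ((p -> q) -> (p \/ p))))
  20. (((q \/ ~q) /\ p) /\ ((p -> ~p) \/ ((p /\ p) \/ (q /\ p))))
  21. ~(((q \/ ~q) /\ p) /\ ((p -> ~p) \/ ((p /\ p) \/ (q /\ p))))
  22. (q \/ (q \/ (((p /\ p) /\ (q \/ q)) \/ ((p -> q) -> (p \/ p)))))
  23. (~(((q \/ ~q) /\ p) /\ ((p -> ~p) \/ ((p /\ p) \/ (q /\ p)))) \/ q)
  24. ((q /\ q) /\ (q \/ (q \/ (((p /\ p) /\ (q \/ q)) \/ ((p -> q) -> (p \/ p))))))
  25. (((q /\ q) /\ (q \/ (q \/ (((p /\ p) /\ (q \/ q)) \/ ((p -> q) -> (p \/ p)))))) \/ (~(((q \/ ~q) /\ p) /\ ((p -> ~p) \/ ((p /\ p) \/ (q /\ p)))) \/ q))
Total distinct subformulas = 25

25


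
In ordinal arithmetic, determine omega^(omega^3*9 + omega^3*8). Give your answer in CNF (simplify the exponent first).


omega^(omega^3*9 + omega^3*8):
Both terms of the exponent have the same exponent 3, so they merge: omega^3*9 + omega^3*8 = omega^3*(9+8) = omega^3*17.
omega raised to a CNF ordinal is a single CNF term: Result = omega^(omega^3*17)

omega^(omega^3*17)


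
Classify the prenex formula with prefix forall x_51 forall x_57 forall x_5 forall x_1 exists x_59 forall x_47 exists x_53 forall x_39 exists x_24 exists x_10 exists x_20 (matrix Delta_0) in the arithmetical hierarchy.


Leading quantifier is forall, so the class is Pi.
Number of quantifier blocks = alternations + 1 = 5 + 1 = 6.
Classification: Pi_6

Pi_6


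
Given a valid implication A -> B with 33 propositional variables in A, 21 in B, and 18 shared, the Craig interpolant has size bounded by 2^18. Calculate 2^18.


Shared atoms = 18
Craig interpolant size bound = 2^18
= 262144

262144


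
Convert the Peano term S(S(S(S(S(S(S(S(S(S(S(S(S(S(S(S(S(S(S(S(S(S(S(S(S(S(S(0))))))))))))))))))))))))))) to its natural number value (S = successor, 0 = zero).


Counting successors applied to 0:
27 applications of S to 0 = 27

27


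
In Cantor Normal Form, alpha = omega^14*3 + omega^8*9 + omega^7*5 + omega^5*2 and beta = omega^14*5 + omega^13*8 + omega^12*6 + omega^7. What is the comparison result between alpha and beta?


Compare term by term from highest exponent:
alpha = omega^14*3 + omega^8*9 + omega^7*5 + omega^5*2
beta = omega^14*5 + omega^13*8 + omega^12*6 + omega^7
Term 1: alpha has omega^14*3, beta has omega^14*5
Term 2: alpha has omega^8*9, beta has omega^13*8
Term 3: alpha has omega^7*5, beta has omega^12*6
Term 4: alpha has omega^5*2, beta has omega^7*1
Result: alpha < beta

alpha < beta


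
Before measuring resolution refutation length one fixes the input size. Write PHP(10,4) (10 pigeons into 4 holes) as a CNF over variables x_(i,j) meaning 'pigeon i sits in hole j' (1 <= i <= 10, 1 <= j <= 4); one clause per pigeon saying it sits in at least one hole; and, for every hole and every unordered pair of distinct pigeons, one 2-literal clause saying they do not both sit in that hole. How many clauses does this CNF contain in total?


PHP(10,4): 10 pigeons, 4 holes, 10*4 = 40 variables.
- pigeon clauses: one per pigeon -> 10 clauses
- hole clauses: 4 holes * C(10,2) = 4 * 45 -> 180 clauses
Total clauses = 10 + 180 = 190

190


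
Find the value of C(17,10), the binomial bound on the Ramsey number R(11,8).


R(11,8) <= C(11+8-2, 11-1) = C(17, 10)
C(17, 10) = 17! / (10! * 7!)
= 19448

19448


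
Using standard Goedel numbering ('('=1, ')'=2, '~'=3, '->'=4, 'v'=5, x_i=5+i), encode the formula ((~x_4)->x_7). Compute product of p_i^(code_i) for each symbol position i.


Formula: ((~x_4)->x_7)
Symbol codes: [1, 1, 3, 9, 2, 4, 12, 2]
Primes: [2, 3, 5, 7, 11, 13, 17, 19]
p_1^1 = 2^1 = 2
p_2^1 = 3^1 = 3
p_3^3 = 5^3 = 125
p_4^9 = 7^9 = 40353607
p_5^2 = 11^2 = 121
p_6^4 = 13^4 = 28561
p_7^12 = 17^12 = 582622237229761
p_8^2 = 19^2 = 361
Product = 21998681982450435155801541889505250

21998681982450435155801541889505250


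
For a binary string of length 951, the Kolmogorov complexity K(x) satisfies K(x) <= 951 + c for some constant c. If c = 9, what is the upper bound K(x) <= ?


K(x) <= |x| + c = 951 + 9 = 960

960


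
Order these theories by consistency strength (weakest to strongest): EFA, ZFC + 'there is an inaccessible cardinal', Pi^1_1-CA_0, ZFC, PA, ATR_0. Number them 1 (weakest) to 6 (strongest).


Ordering by consistency strength:
1. EFA
2. PA
3. ATR_0
4. Pi^1_1-CA_0
5. ZFC
6. ZFC + 'there is an inaccessible cardinal'


EFA=1, ZFC + 'there is an inaccessible cardinal'=6, Pi^1_1-CA_0=4, ZFC=5, PA=2, ATR_0=3


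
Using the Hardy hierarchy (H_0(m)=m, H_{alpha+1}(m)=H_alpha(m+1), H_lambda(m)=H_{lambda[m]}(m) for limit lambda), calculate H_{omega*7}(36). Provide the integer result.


H_{omega*7}(36):
For the Hardy hierarchy, H_{omega*k}(n) = 2^k * n.
2^7 = 128.
128 * 36 = 4608

4608


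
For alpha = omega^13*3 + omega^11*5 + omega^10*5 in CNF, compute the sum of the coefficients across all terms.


CNF: omega^13*3 + omega^11*5 + omega^10*5
Coefficients: 3 + 5 + 5 = 13

13


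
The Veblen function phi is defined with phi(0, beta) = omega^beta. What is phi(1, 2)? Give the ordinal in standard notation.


phi(1, 2):
phi(1, beta) = epsilon_beta (the beta-th epsilon number).
phi(1, 2) = epsilon_2

epsilon_2


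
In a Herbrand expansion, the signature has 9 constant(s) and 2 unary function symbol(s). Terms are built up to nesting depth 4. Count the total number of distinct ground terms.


Herbrand terms by depth:
Depth 0: 9 constants
Depth 1: 18 new terms (running total: 27)
Depth 2: 36 new terms (running total: 63)
Depth 3: 72 new terms (running total: 135)
Depth 4: 144 new terms (running total: 279)
Total distinct ground terms = 279

279


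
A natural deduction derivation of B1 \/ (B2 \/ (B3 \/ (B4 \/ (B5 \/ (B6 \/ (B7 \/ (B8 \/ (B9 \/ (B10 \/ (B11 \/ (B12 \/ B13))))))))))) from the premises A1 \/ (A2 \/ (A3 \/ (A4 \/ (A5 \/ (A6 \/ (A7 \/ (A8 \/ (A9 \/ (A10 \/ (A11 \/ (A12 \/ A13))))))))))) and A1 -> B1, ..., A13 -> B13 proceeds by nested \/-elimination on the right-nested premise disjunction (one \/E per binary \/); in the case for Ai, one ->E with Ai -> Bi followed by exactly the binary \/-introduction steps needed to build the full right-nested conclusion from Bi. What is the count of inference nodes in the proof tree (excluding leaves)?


Constructive dilemma with 13 branches, all disjunctions right-nested:
- \/E: the premise has 12 binary \/, each eliminated once: 12 nodes.
- ->E: one per case (Ai with Ai -> Bi gives Bi): 13 nodes.
- \/I: in case i < n, Bi needs 1 step to form Bi \/ (B(i+1) \/ ...) and then i-1 steps to prepend B(i-1), ..., B1, i.e. i steps; in case i = n, B13 needs 12 prepend steps.
  \/I total = (1 + 2 + ... + 12) + 12 = 78 + 12 = 90 nodes.
Total = 12 + 13 + 90 = 115

115


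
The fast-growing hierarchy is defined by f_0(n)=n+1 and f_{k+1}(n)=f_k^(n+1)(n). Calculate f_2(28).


f_2(28) = f_1^29(28)
f_1(m) = 2m + 1.
Iterating: f_1^k(n) = 2^k*(n+1) - 1.
f_2(28) = 2^29*(28+1) - 1 = 536870912*29 - 1 = 15569256447

15569256447


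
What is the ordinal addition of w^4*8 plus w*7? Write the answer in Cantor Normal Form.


Ordinal addition w^4*8 + w*7:
Leading exponent of alpha (4) > leading exponent of beta (1).
Since alpha's term has higher exponent than beta's leading term,
the sum is simply alpha followed by beta.
Result = w^4*8 + w*7

w^4*8 + w*7


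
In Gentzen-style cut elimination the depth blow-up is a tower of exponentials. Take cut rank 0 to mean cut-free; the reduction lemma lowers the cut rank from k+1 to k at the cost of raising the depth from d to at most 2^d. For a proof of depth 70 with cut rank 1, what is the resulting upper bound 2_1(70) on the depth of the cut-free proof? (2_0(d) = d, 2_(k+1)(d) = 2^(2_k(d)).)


Each rank reduction sends depth d to at most 2^d; cut rank r needs r reductions.
2_0(70) = 70
2_1(70) = 2^70 = 1180591620717411303424
Cut-free depth bound = 1180591620717411303424

1180591620717411303424


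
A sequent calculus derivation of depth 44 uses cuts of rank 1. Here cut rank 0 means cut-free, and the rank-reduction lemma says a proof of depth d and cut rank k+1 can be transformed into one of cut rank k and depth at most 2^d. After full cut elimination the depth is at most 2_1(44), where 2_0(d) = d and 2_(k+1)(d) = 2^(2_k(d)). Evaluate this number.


Each rank reduction sends depth d to at most 2^d; cut rank r needs r reductions.
2_0(44) = 44
2_1(44) = 2^44 = 17592186044416
Cut-free depth bound = 17592186044416

17592186044416


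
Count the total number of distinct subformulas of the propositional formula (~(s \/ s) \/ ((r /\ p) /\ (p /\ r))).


Formula: (~(s \/ s) \/ ((r /\ p) /\ (p /\ r)))
Subformulas found:
  1. s
  2. r
  3. p
  4. (p /\ r)
  5. (s \/ s)
  6. (r /\ p)
  7. ~(s \/ s)
  8. ((r /\ p) /\ (p /\ r))
  9. (~(s \/ s) \/ ((r /\ p) /\ (p /\ r)))
Total distinct subformulas = 9

9


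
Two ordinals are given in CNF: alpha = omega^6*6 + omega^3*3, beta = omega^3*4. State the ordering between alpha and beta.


Compare term by term from highest exponent:
alpha = omega^6*6 + omega^3*3
beta = omega^3*4
Term 1: alpha has omega^6*6, beta has omega^3*4
Term 2: alpha has omega^3*3, beta has omega^0*0
Result: alpha > beta

alpha > beta


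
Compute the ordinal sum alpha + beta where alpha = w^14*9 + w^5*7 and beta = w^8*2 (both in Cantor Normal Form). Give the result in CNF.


Ordinal addition (w^14*9 + w^5*7) + w^8*2:
alpha's leading term has exponent 14 > beta's exponent 8, so it survives.
alpha's tail term has exponent 5 < beta's exponent 8, so it is absorbed by beta.
In ordinal addition, any term followed by a strictly larger-exponent term is absorbed.
Result = w^14*9 + w^8*2

w^14*9 + w^8*2


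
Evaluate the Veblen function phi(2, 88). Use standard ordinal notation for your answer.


phi(2, 88):
phi(2, beta) = zeta_beta (the beta-th zeta number, fixed point of epsilon).
phi(2, 88) = zeta_88

zeta_88


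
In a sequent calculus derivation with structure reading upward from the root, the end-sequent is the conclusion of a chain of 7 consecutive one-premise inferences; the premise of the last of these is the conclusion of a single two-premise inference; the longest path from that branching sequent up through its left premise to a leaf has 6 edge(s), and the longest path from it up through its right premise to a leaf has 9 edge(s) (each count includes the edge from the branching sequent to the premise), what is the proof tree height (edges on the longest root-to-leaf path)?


Longest path through the left premise: 6 edges (measured from the branching sequent)
Longest path through the right premise: 9 edges
Height of the subtree rooted at the branching sequent: max(6, 9) = 9
The branching sequent sits 7 edges above the root (the chain of one-premise inferences), so height = 9 + 7 = 16

16


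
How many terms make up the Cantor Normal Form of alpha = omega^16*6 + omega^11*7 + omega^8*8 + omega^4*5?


CNF: omega^16*6 + omega^11*7 + omega^8*8 + omega^4*5
Count the summands separated by '+':
  term 1: omega^16*6
  term 2: omega^11*7
  term 3: omega^8*8
  term 4: omega^4*5
Total terms = 4

4


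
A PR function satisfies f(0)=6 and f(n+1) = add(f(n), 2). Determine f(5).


f(0) = 6
f(1) = add(f(0), 2) = add(6, 2) = 8
f(2) = add(f(1), 2) = add(8, 2) = 10
f(3) = add(f(2), 2) = add(10, 2) = 12
f(4) = add(f(3), 2) = add(12, 2) = 14
f(5) = add(f(4), 2) = add(14, 2) = 16


16


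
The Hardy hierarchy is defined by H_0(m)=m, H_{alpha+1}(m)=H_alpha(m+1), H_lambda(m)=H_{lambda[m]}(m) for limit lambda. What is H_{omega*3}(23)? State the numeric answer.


H_{omega*3}(23):
For the Hardy hierarchy, H_{omega*k}(n) = 2^k * n.
2^3 = 8.
8 * 23 = 184

184


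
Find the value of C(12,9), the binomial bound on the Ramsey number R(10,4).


R(10,4) <= C(10+4-2, 10-1) = C(12, 9)
C(12, 9) = 12! / (9! * 3!)
= 220

220


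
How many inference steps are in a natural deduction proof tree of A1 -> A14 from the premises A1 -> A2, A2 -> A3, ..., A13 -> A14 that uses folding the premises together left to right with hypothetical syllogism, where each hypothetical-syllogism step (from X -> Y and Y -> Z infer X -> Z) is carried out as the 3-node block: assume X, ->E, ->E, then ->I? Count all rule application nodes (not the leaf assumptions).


There are 13 premises in the chain. The first HS step combines premises 1 and 2; each further premise needs one more HS step.
So 13 premises require 13 - 1 = 12 hypothetical-syllogism steps.
Each HS step uses 3 inference nodes (->E, ->E, ->I).
12 * 3 = 36 total inference nodes.

36


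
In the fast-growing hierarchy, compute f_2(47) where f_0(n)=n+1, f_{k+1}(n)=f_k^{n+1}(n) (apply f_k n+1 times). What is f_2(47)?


f_2(47) = f_1^48(47)
f_1(m) = 2m + 1.
Iterating: f_1^k(n) = 2^k*(n+1) - 1.
f_2(47) = 2^48*(47+1) - 1 = 281474976710656*48 - 1 = 13510798882111487

13510798882111487


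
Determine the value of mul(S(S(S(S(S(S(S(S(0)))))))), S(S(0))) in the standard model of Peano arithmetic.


mul(S^8(0), S^2(0)):
S^8(0) = 8
S^2(0) = 2
8 * 2 = 16

16


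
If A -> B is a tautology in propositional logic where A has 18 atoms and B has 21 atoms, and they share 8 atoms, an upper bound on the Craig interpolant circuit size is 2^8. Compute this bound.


Shared atoms = 8
Craig interpolant size bound = 2^8
= 256

256


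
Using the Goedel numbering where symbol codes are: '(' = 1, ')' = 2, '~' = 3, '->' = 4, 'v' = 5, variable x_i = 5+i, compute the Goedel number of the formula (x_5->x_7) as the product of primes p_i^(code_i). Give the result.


Formula: (x_5->x_7)
Symbol codes: [1, 10, 4, 12, 2]
Primes: [2, 3, 5, 7, 11]
p_1^1 = 2^1 = 2
p_2^10 = 3^10 = 59049
p_3^4 = 5^4 = 625
p_4^12 = 7^12 = 13841287201
p_5^2 = 11^2 = 121
Product = 123618767899692161250

123618767899692161250


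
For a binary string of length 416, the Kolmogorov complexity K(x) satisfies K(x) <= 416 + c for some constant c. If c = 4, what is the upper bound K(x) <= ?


K(x) <= |x| + c = 416 + 4 = 420

420


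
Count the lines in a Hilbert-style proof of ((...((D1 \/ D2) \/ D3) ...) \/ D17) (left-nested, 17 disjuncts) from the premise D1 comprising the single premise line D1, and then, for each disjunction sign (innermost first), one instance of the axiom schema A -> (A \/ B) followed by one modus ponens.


Building the left-nested 17-ary disjunction from D1:
- 1 premise line (D1)
- 17 disjuncts means 16 disjunction signs; each needs 1 axiom instance + 1 MP = 2 lines: 2 * 16 = 32
Total = 1 + 32 = 33 lines.

33


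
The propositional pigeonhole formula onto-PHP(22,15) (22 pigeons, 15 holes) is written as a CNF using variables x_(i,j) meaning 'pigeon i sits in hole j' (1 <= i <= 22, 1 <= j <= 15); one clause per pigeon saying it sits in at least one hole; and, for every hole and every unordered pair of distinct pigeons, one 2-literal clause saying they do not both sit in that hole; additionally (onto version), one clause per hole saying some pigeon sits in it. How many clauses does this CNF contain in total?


onto-PHP(22,15): 22 pigeons, 15 holes, 22*15 = 330 variables.
- pigeon clauses: one per pigeon -> 22 clauses
- hole clauses: 15 holes * C(22,2) = 15 * 231 -> 3465 clauses
- onto clauses: one per hole -> 15 clauses
Total clauses = 22 + 3465 + 15 = 3502

3502


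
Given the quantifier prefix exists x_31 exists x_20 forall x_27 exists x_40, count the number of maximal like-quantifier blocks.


Alternations = 2.
Blocks = alternations + 1 = 3

3


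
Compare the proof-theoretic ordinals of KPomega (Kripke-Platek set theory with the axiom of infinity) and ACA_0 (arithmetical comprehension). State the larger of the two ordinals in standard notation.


Proof-theoretic ordinal of KPomega (Kripke-Platek set theory with the axiom of infinity): psi_0(epsilon_{Omega+1})
Proof-theoretic ordinal of ACA_0 (arithmetical comprehension): epsilon_0
Comparing: epsilon_0 < psi_0(epsilon_{Omega+1}).
The larger ordinal is psi_0(epsilon_{Omega+1}) (from KPomega (Kripke-Platek set theory with the axiom of infinity)).

psi_0(epsilon_{Omega+1})


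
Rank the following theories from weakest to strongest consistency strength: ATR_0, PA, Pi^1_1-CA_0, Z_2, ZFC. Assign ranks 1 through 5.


Ordering by consistency strength:
1. PA
2. ATR_0
3. Pi^1_1-CA_0
4. Z_2
5. ZFC


ATR_0=2, PA=1, Pi^1_1-CA_0=3, Z_2=4, ZFC=5


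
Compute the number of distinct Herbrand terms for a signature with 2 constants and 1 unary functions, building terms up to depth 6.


Herbrand terms by depth:
Depth 0: 2 constants
Depth 1: 2 new terms (running total: 4)
Depth 2: 2 new terms (running total: 6)
Depth 3: 2 new terms (running total: 8)
Depth 4: 2 new terms (running total: 10)
Depth 5: 2 new terms (running total: 12)
Depth 6: 2 new terms (running total: 14)
Total distinct ground terms = 14

14


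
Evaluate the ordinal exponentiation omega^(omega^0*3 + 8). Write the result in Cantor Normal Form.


omega^(omega^0*3 + 8):
omega^0 = 1, so the exponent is 3 + 8 = 11 (finite ordinal addition).
Result = omega^11, already a single CNF term.

omega^11


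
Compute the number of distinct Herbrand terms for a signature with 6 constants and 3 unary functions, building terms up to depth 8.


Herbrand terms by depth:
Depth 0: 6 constants
Depth 1: 18 new terms (running total: 24)
Depth 2: 54 new terms (running total: 78)
Depth 3: 162 new terms (running total: 240)
Depth 4: 486 new terms (running total: 726)
Depth 5: 1458 new terms (running total: 2184)
Depth 6: 4374 new terms (running total: 6558)
Depth 7: 13122 new terms (running total: 19680)
Depth 8: 39366 new terms (running total: 59046)
Total distinct ground terms = 59046

59046


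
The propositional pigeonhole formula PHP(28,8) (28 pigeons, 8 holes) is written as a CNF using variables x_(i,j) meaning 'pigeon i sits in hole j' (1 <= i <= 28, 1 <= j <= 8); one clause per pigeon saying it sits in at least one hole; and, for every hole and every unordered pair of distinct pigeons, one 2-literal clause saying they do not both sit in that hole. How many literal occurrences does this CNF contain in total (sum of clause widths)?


PHP(28,8): 28 pigeons, 8 holes, 28*8 = 224 variables.
- pigeon clauses: one per pigeon -> 28 clauses of width 8 -> 224 literals
- hole clauses: 8 holes * C(28,2) = 8 * 378 -> 3024 clauses of width 2 -> 6048 literals
Total literal occurrences = 224 + 6048 = 6272

6272


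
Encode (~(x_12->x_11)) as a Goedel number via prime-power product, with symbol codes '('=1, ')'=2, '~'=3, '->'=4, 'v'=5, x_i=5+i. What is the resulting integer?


Formula: (~(x_12->x_11))
Symbol codes: [1, 3, 1, 17, 4, 16, 2, 2]
Primes: [2, 3, 5, 7, 11, 13, 17, 19]
p_1^1 = 2^1 = 2
p_2^3 = 3^3 = 27
p_3^1 = 5^1 = 5
p_4^17 = 7^17 = 232630513987207
p_5^4 = 11^4 = 14641
p_6^16 = 13^16 = 665416609183179841
p_7^2 = 17^2 = 289
p_8^2 = 19^2 = 361
Product = 63841027262212717445892416426460309114902610

63841027262212717445892416426460309114902610


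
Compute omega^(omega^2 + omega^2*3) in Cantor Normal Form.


omega^(omega^2 + omega^2*3):
Both terms of the exponent have the same exponent 2, so they merge: omega^2 + omega^2*3 = omega^2*(1+3) = omega^2*4.
omega raised to a CNF ordinal is a single CNF term: Result = omega^(omega^2*4)

omega^(omega^2*4)


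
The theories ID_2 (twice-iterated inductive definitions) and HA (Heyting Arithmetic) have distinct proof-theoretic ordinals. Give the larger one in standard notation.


Proof-theoretic ordinal of ID_2 (twice-iterated inductive definitions): psi_0(epsilon_{Omega_2+1})
Proof-theoretic ordinal of HA (Heyting Arithmetic): epsilon_0
Comparing: epsilon_0 < psi_0(epsilon_{Omega_2+1}).
The larger ordinal is psi_0(epsilon_{Omega_2+1}) (from ID_2 (twice-iterated inductive definitions)).

psi_0(epsilon_{Omega_2+1})


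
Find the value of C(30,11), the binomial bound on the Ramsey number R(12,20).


R(12,20) <= C(12+20-2, 12-1) = C(30, 11)
C(30, 11) = 30! / (11! * 19!)
= 54627300

54627300


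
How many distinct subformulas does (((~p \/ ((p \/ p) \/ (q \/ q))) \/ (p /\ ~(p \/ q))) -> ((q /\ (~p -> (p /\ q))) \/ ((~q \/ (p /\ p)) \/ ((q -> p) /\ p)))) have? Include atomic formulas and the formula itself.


Formula: (((~p \/ ((p \/ p) \/ (q \/ q))) \/ (p /\ ~(p \/ q))) -> ((q /\ (~p -> (p /\ q))) \/ ((~q \/ (p /\ p)) \/ ((q -> p) /\ p))))
Subformulas found:
  1. q
  2. p
  3. ~p
  4. ~q
  5. (p \/ p)
  6. (p /\ q)
  7. (q -> p)
  8. (p \/ q)
  9. (p /\ p)
  10. (q \/ q)
  11. ~(p \/ q)
  12. ((q -> p) /\ p)
  13. (~q \/ (p /\ p))
  14. (~p -> (p /\ q))
  15. (p /\ ~(p \/ q))
  16. ((p \/ p) \/ (q \/ q))
  17. (q /\ (~p -> (p /\ q)))
  18. (~p \/ ((p \/ p) \/ (q \/ q)))
  19. ((~q \/ (p /\ p)) \/ ((q -> p) /\ p))
  20. ((~p \/ ((p \/ p) \/ (q \/ q))) \/ (p /\ ~(p \/ q)))
  21. ((q /\ (~p -> (p /\ q))) \/ ((~q \/ (p /\ p)) \/ ((q -> p) /\ p)))
  22. (((~p \/ ((p \/ p) \/ (q \/ q))) \/ (p /\ ~(p \/ q))) -> ((q /\ (~p -> (p /\ q))) \/ ((~q \/ (p /\ p)) \/ ((q -> p) /\ p))))
Total distinct subformulas = 22

22


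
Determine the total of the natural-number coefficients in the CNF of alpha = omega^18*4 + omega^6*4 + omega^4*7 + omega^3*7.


CNF: omega^18*4 + omega^6*4 + omega^4*7 + omega^3*7
Coefficients: 4 + 4 + 7 + 7 = 22

22


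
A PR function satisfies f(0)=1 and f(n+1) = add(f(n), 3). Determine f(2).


f(0) = 1
f(1) = add(f(0), 3) = add(1, 3) = 4
f(2) = add(f(1), 3) = add(4, 3) = 7


7


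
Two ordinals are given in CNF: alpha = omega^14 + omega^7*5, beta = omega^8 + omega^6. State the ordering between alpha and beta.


Compare term by term from highest exponent:
alpha = omega^14 + omega^7*5
beta = omega^8 + omega^6
Term 1: alpha has omega^14*1, beta has omega^8*1
Term 2: alpha has omega^7*5, beta has omega^6*1
Result: alpha > beta

alpha > beta


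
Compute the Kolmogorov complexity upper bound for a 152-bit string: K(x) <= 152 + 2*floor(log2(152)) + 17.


floor(log2(152)) = 7
2 * 7 = 14
K(x) <= 152 + 14 + 17 = 183

183


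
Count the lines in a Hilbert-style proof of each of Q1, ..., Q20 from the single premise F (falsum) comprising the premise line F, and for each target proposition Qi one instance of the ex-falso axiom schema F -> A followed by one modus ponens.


Ex falso, line by line:
- 1 premise line (F)
- 20 targets, each needing 1 axiom instance (F -> Qi) + 1 MP = 2 lines: 2 * 20 = 40
Total = 1 + 40 = 41 lines.

41


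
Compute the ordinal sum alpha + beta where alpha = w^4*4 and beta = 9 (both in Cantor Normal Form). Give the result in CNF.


Ordinal addition w^4*4 + 9:
Leading exponent of alpha (4) > leading exponent of beta (0).
Since alpha's term has higher exponent than beta's leading term,
the sum is simply alpha followed by beta.
Result = w^4*4 + 9

w^4*4 + 9


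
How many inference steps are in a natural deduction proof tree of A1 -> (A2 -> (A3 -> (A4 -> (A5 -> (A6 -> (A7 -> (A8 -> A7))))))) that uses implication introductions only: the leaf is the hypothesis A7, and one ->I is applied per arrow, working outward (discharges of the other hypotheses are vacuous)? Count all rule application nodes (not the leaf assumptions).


The formula has 8 arrows (->); its innermost consequent A7 is one of the antecedents,
so the proof starts from the hypothesis leaf A7 (not a rule application) and closes one arrow per ->I.
Building A1 -> (A2 -> (A3 -> (A4 -> (A5 -> (A6 -> (A7 -> (A8 -> A7))))))) therefore takes 8 nested implication introductions.
Total inference nodes = 8

8


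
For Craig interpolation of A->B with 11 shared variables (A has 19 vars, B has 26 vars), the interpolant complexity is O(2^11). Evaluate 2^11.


Shared atoms = 11
Craig interpolant size bound = 2^11
= 2048

2048


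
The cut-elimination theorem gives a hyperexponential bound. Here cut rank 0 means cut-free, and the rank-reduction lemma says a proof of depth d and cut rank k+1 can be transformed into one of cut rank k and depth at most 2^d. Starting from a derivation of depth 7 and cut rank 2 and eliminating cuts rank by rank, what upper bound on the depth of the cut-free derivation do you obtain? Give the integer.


Each rank reduction sends depth d to at most 2^d; cut rank r needs r reductions.
2_0(7) = 7
2_1(7) = 2^7 = 128
2_2(7) = 2^128 = 340282366920938463463374607431768211456
Cut-free depth bound = 340282366920938463463374607431768211456

340282366920938463463374607431768211456


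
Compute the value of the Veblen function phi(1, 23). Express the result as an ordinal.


phi(1, 23):
phi(1, beta) = epsilon_beta (the beta-th epsilon number).
phi(1, 23) = epsilon_23

epsilon_23


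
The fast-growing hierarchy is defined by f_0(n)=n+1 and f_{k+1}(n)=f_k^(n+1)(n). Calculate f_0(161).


f_0(161) = 161 + 1 = 162

162


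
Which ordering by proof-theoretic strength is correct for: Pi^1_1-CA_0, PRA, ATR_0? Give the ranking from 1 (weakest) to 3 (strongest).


Ordering by consistency strength:
1. PRA
2. ATR_0
3. Pi^1_1-CA_0


Pi^1_1-CA_0=3, PRA=1, ATR_0=2


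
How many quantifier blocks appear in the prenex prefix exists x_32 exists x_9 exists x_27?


Alternations = 0.
Blocks = alternations + 1 = 1

1


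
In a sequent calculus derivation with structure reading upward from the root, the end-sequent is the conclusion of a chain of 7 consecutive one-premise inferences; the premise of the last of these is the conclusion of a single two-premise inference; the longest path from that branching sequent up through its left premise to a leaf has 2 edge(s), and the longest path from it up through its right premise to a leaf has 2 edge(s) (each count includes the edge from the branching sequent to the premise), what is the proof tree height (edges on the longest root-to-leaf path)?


Longest path through the left premise: 2 edges (measured from the branching sequent)
Longest path through the right premise: 2 edges
Height of the subtree rooted at the branching sequent: max(2, 2) = 2
The branching sequent sits 7 edges above the root (the chain of one-premise inferences), so height = 2 + 7 = 9

9


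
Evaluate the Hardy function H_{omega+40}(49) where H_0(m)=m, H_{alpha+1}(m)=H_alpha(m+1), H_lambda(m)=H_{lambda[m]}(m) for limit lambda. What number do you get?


H_{omega+40}(49):
Unwind the 40 successor steps: H_{omega+40}(49) = H_omega(49+40) = H_omega(89).
H_omega(m) = H_m(m) = m + m = 2m.
Result = 2 * 89 = 178

178


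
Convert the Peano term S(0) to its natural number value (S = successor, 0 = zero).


Counting successors applied to 0:
1 applications of S to 0 = 1

1


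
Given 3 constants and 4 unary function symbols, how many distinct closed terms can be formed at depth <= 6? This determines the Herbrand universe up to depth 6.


Herbrand terms by depth:
Depth 0: 3 constants
Depth 1: 12 new terms (running total: 15)
Depth 2: 48 new terms (running total: 63)
Depth 3: 192 new terms (running total: 255)
Depth 4: 768 new terms (running total: 1023)
Depth 5: 3072 new terms (running total: 4095)
Depth 6: 12288 new terms (running total: 16383)
Total distinct ground terms = 16383

16383


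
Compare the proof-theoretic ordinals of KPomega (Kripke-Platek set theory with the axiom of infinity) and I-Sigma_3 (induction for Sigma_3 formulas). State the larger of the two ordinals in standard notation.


Proof-theoretic ordinal of KPomega (Kripke-Platek set theory with the axiom of infinity): psi_0(epsilon_{Omega+1})
Proof-theoretic ordinal of I-Sigma_3 (induction for Sigma_3 formulas): omega^(omega^(omega^omega))
Comparing: omega^(omega^(omega^omega)) < psi_0(epsilon_{Omega+1}).
The larger ordinal is psi_0(epsilon_{Omega+1}) (from KPomega (Kripke-Platek set theory with the axiom of infinity)).

psi_0(epsilon_{Omega+1})


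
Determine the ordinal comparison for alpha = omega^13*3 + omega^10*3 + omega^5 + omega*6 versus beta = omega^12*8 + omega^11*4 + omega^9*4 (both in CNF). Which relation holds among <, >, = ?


Compare term by term from highest exponent:
alpha = omega^13*3 + omega^10*3 + omega^5 + omega*6
beta = omega^12*8 + omega^11*4 + omega^9*4
Term 1: alpha has omega^13*3, beta has omega^12*8
Term 2: alpha has omega^10*3, beta has omega^11*4
Term 3: alpha has omega^5*1, beta has omega^9*4
Term 4: alpha has omega^1*6, beta has omega^0*0
Result: alpha > beta

alpha > beta


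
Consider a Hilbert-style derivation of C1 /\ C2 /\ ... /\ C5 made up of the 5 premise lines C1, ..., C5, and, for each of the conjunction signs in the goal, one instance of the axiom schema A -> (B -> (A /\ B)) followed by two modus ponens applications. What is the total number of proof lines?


Conjoining 5 premises:
- 5 premise lines
- the goal has 4 conjunction signs; each costs 1 axiom instance + 2 MP = 3 lines: 3 * 4 = 12
Total = 5 + 12 = 17 lines.

17
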